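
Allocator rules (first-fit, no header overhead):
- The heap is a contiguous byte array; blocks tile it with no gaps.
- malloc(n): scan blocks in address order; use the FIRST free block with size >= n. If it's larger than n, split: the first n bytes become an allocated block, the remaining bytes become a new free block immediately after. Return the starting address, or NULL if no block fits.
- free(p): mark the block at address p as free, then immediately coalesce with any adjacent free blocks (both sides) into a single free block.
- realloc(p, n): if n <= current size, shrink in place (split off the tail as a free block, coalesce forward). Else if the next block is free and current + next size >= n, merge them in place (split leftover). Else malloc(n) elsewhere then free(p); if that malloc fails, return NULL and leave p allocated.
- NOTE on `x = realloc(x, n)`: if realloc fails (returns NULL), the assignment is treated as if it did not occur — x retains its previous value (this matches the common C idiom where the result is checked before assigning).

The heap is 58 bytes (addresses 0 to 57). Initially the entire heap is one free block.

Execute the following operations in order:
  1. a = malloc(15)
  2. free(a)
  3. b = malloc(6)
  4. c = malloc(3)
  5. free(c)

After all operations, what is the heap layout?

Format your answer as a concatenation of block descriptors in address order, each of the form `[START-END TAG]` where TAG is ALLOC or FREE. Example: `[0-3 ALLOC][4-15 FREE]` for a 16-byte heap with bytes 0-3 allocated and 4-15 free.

Op 1: a = malloc(15) -> a = 0; heap: [0-14 ALLOC][15-57 FREE]
Op 2: free(a) -> (freed a); heap: [0-57 FREE]
Op 3: b = malloc(6) -> b = 0; heap: [0-5 ALLOC][6-57 FREE]
Op 4: c = malloc(3) -> c = 6; heap: [0-5 ALLOC][6-8 ALLOC][9-57 FREE]
Op 5: free(c) -> (freed c); heap: [0-5 ALLOC][6-57 FREE]

Answer: [0-5 ALLOC][6-57 FREE]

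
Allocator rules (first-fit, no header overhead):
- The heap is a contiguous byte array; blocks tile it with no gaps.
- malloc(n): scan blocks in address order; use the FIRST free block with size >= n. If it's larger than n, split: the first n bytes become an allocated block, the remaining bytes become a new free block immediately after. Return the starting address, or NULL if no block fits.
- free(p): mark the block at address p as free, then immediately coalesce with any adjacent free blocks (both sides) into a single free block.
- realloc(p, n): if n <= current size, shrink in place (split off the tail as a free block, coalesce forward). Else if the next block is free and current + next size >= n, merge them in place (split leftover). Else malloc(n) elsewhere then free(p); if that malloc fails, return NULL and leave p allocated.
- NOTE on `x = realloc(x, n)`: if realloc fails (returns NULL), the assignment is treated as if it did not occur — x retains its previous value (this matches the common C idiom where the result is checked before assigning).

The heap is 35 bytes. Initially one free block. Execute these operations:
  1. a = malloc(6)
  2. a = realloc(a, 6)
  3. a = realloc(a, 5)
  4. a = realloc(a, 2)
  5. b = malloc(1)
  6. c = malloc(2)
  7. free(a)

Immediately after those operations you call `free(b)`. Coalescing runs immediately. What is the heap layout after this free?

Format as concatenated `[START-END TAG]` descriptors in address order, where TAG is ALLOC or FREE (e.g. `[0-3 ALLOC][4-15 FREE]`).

Op 1: a = malloc(6) -> a = 0; heap: [0-5 ALLOC][6-34 FREE]
Op 2: a = realloc(a, 6) -> a = 0; heap: [0-5 ALLOC][6-34 FREE]
Op 3: a = realloc(a, 5) -> a = 0; heap: [0-4 ALLOC][5-34 FREE]
Op 4: a = realloc(a, 2) -> a = 0; heap: [0-1 ALLOC][2-34 FREE]
Op 5: b = malloc(1) -> b = 2; heap: [0-1 ALLOC][2-2 ALLOC][3-34 FREE]
Op 6: c = malloc(2) -> c = 3; heap: [0-1 ALLOC][2-2 ALLOC][3-4 ALLOC][5-34 FREE]
Op 7: free(a) -> (freed a); heap: [0-1 FREE][2-2 ALLOC][3-4 ALLOC][5-34 FREE]
free(b): b = 2 -> block [2-2 ALLOC]; mark free, coalesce with adjacent free neighbors -> [0-2 FREE][3-4 ALLOC][5-34 FREE]

Answer: [0-2 FREE][3-4 ALLOC][5-34 FREE]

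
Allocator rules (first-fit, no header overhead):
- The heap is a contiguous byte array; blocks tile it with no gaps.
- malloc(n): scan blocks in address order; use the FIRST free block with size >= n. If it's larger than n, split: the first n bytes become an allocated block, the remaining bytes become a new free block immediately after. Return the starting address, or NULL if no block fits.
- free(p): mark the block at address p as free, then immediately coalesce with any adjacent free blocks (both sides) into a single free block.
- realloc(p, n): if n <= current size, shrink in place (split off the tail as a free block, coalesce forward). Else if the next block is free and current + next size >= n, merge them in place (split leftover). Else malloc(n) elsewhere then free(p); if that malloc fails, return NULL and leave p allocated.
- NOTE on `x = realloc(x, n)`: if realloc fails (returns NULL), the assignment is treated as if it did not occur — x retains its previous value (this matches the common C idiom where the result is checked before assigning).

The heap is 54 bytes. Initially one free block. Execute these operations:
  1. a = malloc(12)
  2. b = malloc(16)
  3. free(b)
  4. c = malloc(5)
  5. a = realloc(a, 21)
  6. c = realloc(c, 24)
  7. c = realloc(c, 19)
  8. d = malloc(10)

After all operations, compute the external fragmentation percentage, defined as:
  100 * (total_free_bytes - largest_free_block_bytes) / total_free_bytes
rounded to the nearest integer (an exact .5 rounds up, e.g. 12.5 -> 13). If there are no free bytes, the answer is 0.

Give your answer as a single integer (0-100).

Answer: 11

Derivation:
Op 1: a = malloc(12) -> a = 0; heap: [0-11 ALLOC][12-53 FREE]
Op 2: b = malloc(16) -> b = 12; heap: [0-11 ALLOC][12-27 ALLOC][28-53 FREE]
Op 3: free(b) -> (freed b); heap: [0-11 ALLOC][12-53 FREE]
Op 4: c = malloc(5) -> c = 12; heap: [0-11 ALLOC][12-16 ALLOC][17-53 FREE]
Op 5: a = realloc(a, 21) -> a = 17; heap: [0-11 FREE][12-16 ALLOC][17-37 ALLOC][38-53 FREE]
Op 6: c = realloc(c, 24) -> NULL (c unchanged); heap: [0-11 FREE][12-16 ALLOC][17-37 ALLOC][38-53 FREE]
Op 7: c = realloc(c, 19) -> NULL (c unchanged); heap: [0-11 FREE][12-16 ALLOC][17-37 ALLOC][38-53 FREE]
Op 8: d = malloc(10) -> d = 0; heap: [0-9 ALLOC][10-11 FREE][12-16 ALLOC][17-37 ALLOC][38-53 FREE]
Free blocks: [2 16] total_free=18 largest=16 -> 100*(18-16)/18 = 200/18 ≈ 11.111 -> rounds to 11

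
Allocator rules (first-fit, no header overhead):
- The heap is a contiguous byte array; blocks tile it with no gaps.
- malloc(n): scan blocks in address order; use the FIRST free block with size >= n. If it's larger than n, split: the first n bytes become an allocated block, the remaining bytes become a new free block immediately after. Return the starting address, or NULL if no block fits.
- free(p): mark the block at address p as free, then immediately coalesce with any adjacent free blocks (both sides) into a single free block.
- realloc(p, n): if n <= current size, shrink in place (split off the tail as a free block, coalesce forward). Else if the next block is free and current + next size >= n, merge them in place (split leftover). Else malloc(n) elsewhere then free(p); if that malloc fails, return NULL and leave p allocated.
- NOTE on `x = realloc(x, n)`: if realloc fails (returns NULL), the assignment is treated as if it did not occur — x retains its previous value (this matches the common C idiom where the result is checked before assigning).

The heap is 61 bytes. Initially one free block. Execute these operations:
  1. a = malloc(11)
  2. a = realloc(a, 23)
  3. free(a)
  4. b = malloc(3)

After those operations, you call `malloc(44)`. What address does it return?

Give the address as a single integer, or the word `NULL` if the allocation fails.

Op 1: a = malloc(11) -> a = 0; heap: [0-10 ALLOC][11-60 FREE]
Op 2: a = realloc(a, 23) -> a = 0; heap: [0-22 ALLOC][23-60 FREE]
Op 3: free(a) -> (freed a); heap: [0-60 FREE]
Op 4: b = malloc(3) -> b = 0; heap: [0-2 ALLOC][3-60 FREE]
malloc(44): first-fit scan over [0-2 ALLOC][3-60 FREE] -> 3

Answer: 3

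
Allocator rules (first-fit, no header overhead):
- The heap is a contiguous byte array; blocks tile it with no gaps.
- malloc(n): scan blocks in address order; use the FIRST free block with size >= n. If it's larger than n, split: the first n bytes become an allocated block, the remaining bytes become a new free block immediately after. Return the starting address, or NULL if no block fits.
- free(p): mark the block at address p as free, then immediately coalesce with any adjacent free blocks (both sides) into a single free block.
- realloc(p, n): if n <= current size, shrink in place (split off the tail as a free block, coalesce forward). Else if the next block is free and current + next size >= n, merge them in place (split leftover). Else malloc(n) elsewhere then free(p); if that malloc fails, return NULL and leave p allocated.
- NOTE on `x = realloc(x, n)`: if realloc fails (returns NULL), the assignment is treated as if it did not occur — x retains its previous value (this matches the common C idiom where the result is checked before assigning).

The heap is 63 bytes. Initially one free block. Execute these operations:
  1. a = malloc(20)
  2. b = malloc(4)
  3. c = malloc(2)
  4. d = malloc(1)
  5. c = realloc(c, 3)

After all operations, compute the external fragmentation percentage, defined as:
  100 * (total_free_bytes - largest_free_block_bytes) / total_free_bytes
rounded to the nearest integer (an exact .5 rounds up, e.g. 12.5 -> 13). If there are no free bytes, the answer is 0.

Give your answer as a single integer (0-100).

Op 1: a = malloc(20) -> a = 0; heap: [0-19 ALLOC][20-62 FREE]
Op 2: b = malloc(4) -> b = 20; heap: [0-19 ALLOC][20-23 ALLOC][24-62 FREE]
Op 3: c = malloc(2) -> c = 24; heap: [0-19 ALLOC][20-23 ALLOC][24-25 ALLOC][26-62 FREE]
Op 4: d = malloc(1) -> d = 26; heap: [0-19 ALLOC][20-23 ALLOC][24-25 ALLOC][26-26 ALLOC][27-62 FREE]
Op 5: c = realloc(c, 3) -> c = 27; heap: [0-19 ALLOC][20-23 ALLOC][24-25 FREE][26-26 ALLOC][27-29 ALLOC][30-62 FREE]
Free blocks: [2 33] total_free=35 largest=33 -> 100*(35-33)/35 = 200/35 ≈ 5.714 -> rounds to 6

Answer: 6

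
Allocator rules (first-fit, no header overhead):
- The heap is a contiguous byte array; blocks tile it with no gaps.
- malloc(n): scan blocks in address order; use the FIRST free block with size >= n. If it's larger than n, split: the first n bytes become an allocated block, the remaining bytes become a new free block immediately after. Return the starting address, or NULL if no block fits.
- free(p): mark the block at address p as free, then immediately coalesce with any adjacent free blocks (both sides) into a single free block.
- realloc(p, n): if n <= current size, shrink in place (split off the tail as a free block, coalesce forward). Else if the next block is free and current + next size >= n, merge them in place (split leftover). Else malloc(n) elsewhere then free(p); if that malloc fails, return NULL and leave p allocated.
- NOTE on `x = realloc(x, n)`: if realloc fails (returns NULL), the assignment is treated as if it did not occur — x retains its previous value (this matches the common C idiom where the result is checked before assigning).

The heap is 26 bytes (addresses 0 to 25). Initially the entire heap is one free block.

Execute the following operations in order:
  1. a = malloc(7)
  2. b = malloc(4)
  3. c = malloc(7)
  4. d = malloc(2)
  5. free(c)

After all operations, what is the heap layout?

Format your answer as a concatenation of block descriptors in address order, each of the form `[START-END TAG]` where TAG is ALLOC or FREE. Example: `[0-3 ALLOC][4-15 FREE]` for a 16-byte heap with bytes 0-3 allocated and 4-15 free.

Answer: [0-6 ALLOC][7-10 ALLOC][11-17 FREE][18-19 ALLOC][20-25 FREE]

Derivation:
Op 1: a = malloc(7) -> a = 0; heap: [0-6 ALLOC][7-25 FREE]
Op 2: b = malloc(4) -> b = 7; heap: [0-6 ALLOC][7-10 ALLOC][11-25 FREE]
Op 3: c = malloc(7) -> c = 11; heap: [0-6 ALLOC][7-10 ALLOC][11-17 ALLOC][18-25 FREE]
Op 4: d = malloc(2) -> d = 18; heap: [0-6 ALLOC][7-10 ALLOC][11-17 ALLOC][18-19 ALLOC][20-25 FREE]
Op 5: free(c) -> (freed c); heap: [0-6 ALLOC][7-10 ALLOC][11-17 FREE][18-19 ALLOC][20-25 FREE]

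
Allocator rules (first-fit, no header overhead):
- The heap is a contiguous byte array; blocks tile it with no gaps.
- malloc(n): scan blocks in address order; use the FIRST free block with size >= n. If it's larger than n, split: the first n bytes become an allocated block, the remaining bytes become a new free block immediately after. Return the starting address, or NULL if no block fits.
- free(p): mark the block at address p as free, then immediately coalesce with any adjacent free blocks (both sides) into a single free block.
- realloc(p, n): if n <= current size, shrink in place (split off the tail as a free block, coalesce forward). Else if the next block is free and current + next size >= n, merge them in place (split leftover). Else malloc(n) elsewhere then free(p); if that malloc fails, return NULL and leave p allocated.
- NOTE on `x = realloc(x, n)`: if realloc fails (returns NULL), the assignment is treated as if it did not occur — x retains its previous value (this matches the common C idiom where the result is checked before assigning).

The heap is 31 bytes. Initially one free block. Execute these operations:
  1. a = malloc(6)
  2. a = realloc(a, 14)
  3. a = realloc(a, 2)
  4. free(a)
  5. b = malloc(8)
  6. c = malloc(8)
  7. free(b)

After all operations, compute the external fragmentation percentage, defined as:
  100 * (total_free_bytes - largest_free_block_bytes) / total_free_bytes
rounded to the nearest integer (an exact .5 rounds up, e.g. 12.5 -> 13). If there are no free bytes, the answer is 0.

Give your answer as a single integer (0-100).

Answer: 35

Derivation:
Op 1: a = malloc(6) -> a = 0; heap: [0-5 ALLOC][6-30 FREE]
Op 2: a = realloc(a, 14) -> a = 0; heap: [0-13 ALLOC][14-30 FREE]
Op 3: a = realloc(a, 2) -> a = 0; heap: [0-1 ALLOC][2-30 FREE]
Op 4: free(a) -> (freed a); heap: [0-30 FREE]
Op 5: b = malloc(8) -> b = 0; heap: [0-7 ALLOC][8-30 FREE]
Op 6: c = malloc(8) -> c = 8; heap: [0-7 ALLOC][8-15 ALLOC][16-30 FREE]
Op 7: free(b) -> (freed b); heap: [0-7 FREE][8-15 ALLOC][16-30 FREE]
Free blocks: [8 15] total_free=23 largest=15 -> 100*(23-15)/23 = 800/23 ≈ 34.783 -> rounds to 35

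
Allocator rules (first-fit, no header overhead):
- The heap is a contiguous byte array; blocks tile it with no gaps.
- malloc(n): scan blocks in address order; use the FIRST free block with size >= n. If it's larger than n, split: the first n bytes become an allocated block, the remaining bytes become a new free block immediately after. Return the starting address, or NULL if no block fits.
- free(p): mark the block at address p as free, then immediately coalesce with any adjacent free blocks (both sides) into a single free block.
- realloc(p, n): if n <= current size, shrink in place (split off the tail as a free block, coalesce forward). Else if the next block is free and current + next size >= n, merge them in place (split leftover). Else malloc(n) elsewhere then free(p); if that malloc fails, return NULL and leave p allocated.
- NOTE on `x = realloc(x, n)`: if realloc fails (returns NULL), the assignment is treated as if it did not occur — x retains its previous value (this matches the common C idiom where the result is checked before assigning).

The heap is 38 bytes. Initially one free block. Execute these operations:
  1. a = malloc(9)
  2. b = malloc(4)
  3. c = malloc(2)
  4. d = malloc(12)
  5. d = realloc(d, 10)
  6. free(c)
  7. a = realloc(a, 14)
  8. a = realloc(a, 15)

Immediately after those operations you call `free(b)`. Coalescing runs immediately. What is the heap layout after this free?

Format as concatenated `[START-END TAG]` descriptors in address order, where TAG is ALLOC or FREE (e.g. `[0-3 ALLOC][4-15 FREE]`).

Answer: [0-8 ALLOC][9-14 FREE][15-24 ALLOC][25-37 FREE]

Derivation:
Op 1: a = malloc(9) -> a = 0; heap: [0-8 ALLOC][9-37 FREE]
Op 2: b = malloc(4) -> b = 9; heap: [0-8 ALLOC][9-12 ALLOC][13-37 FREE]
Op 3: c = malloc(2) -> c = 13; heap: [0-8 ALLOC][9-12 ALLOC][13-14 ALLOC][15-37 FREE]
Op 4: d = malloc(12) -> d = 15; heap: [0-8 ALLOC][9-12 ALLOC][13-14 ALLOC][15-26 ALLOC][27-37 FREE]
Op 5: d = realloc(d, 10) -> d = 15; heap: [0-8 ALLOC][9-12 ALLOC][13-14 ALLOC][15-24 ALLOC][25-37 FREE]
Op 6: free(c) -> (freed c); heap: [0-8 ALLOC][9-12 ALLOC][13-14 FREE][15-24 ALLOC][25-37 FREE]
Op 7: a = realloc(a, 14) -> NULL (a unchanged); heap: [0-8 ALLOC][9-12 ALLOC][13-14 FREE][15-24 ALLOC][25-37 FREE]
Op 8: a = realloc(a, 15) -> NULL (a unchanged); heap: [0-8 ALLOC][9-12 ALLOC][13-14 FREE][15-24 ALLOC][25-37 FREE]
free(b): b = 9 -> block [9-12 ALLOC]; mark free, coalesce with adjacent free neighbors -> [0-8 ALLOC][9-14 FREE][15-24 ALLOC][25-37 FREE]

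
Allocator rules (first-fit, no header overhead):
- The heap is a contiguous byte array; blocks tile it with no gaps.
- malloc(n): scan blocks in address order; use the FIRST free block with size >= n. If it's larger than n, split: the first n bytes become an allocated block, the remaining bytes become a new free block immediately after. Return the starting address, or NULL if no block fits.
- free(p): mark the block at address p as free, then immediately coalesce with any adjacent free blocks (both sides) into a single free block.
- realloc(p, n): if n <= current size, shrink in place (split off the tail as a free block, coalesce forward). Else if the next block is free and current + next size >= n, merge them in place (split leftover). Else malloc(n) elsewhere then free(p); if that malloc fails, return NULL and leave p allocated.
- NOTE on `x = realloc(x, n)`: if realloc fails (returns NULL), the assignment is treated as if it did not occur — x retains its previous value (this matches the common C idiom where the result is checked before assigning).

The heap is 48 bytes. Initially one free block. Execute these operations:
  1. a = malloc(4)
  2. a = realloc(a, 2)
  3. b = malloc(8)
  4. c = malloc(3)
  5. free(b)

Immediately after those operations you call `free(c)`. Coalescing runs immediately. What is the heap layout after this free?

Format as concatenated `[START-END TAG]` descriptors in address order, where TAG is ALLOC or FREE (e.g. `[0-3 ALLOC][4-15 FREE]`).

Answer: [0-1 ALLOC][2-47 FREE]

Derivation:
Op 1: a = malloc(4) -> a = 0; heap: [0-3 ALLOC][4-47 FREE]
Op 2: a = realloc(a, 2) -> a = 0; heap: [0-1 ALLOC][2-47 FREE]
Op 3: b = malloc(8) -> b = 2; heap: [0-1 ALLOC][2-9 ALLOC][10-47 FREE]
Op 4: c = malloc(3) -> c = 10; heap: [0-1 ALLOC][2-9 ALLOC][10-12 ALLOC][13-47 FREE]
Op 5: free(b) -> (freed b); heap: [0-1 ALLOC][2-9 FREE][10-12 ALLOC][13-47 FREE]
free(c): c = 10 -> block [10-12 ALLOC]; mark free, coalesce with adjacent free neighbors -> [0-1 ALLOC][2-47 FREE]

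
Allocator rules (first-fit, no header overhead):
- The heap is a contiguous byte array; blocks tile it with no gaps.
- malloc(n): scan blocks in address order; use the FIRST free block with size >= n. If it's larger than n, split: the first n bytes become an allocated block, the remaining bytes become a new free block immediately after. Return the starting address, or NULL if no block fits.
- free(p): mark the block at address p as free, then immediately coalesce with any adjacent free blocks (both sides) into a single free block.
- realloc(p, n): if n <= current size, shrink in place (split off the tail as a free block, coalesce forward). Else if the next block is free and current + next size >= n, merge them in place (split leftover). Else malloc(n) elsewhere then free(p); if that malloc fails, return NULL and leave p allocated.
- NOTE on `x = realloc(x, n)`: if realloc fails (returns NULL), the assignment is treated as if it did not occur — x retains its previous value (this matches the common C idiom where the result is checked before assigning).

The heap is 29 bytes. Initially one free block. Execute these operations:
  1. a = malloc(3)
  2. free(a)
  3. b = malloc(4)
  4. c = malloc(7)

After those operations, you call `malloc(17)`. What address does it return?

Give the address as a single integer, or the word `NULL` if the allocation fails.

Op 1: a = malloc(3) -> a = 0; heap: [0-2 ALLOC][3-28 FREE]
Op 2: free(a) -> (freed a); heap: [0-28 FREE]
Op 3: b = malloc(4) -> b = 0; heap: [0-3 ALLOC][4-28 FREE]
Op 4: c = malloc(7) -> c = 4; heap: [0-3 ALLOC][4-10 ALLOC][11-28 FREE]
malloc(17): first-fit scan over [0-3 ALLOC][4-10 ALLOC][11-28 FREE] -> 11

Answer: 11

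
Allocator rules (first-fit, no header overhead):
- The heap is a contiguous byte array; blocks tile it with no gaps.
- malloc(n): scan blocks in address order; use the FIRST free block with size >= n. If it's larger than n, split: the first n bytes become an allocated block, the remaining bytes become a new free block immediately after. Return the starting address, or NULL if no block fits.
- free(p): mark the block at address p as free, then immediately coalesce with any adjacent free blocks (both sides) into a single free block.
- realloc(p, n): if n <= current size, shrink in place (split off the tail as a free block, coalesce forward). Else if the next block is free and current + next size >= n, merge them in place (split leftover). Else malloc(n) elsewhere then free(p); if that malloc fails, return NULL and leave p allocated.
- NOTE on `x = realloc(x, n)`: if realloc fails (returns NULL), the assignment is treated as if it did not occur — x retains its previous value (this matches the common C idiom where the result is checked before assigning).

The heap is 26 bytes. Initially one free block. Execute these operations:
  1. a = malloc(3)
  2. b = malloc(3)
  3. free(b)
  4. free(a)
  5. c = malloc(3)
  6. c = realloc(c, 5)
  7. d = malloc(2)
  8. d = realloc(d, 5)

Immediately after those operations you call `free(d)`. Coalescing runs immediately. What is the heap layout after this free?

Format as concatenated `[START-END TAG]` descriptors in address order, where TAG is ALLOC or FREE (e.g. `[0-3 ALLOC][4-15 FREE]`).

Op 1: a = malloc(3) -> a = 0; heap: [0-2 ALLOC][3-25 FREE]
Op 2: b = malloc(3) -> b = 3; heap: [0-2 ALLOC][3-5 ALLOC][6-25 FREE]
Op 3: free(b) -> (freed b); heap: [0-2 ALLOC][3-25 FREE]
Op 4: free(a) -> (freed a); heap: [0-25 FREE]
Op 5: c = malloc(3) -> c = 0; heap: [0-2 ALLOC][3-25 FREE]
Op 6: c = realloc(c, 5) -> c = 0; heap: [0-4 ALLOC][5-25 FREE]
Op 7: d = malloc(2) -> d = 5; heap: [0-4 ALLOC][5-6 ALLOC][7-25 FREE]
Op 8: d = realloc(d, 5) -> d = 5; heap: [0-4 ALLOC][5-9 ALLOC][10-25 FREE]
free(d): d = 5 -> block [5-9 ALLOC]; mark free, coalesce with adjacent free neighbors -> [0-4 ALLOC][5-25 FREE]

Answer: [0-4 ALLOC][5-25 FREE]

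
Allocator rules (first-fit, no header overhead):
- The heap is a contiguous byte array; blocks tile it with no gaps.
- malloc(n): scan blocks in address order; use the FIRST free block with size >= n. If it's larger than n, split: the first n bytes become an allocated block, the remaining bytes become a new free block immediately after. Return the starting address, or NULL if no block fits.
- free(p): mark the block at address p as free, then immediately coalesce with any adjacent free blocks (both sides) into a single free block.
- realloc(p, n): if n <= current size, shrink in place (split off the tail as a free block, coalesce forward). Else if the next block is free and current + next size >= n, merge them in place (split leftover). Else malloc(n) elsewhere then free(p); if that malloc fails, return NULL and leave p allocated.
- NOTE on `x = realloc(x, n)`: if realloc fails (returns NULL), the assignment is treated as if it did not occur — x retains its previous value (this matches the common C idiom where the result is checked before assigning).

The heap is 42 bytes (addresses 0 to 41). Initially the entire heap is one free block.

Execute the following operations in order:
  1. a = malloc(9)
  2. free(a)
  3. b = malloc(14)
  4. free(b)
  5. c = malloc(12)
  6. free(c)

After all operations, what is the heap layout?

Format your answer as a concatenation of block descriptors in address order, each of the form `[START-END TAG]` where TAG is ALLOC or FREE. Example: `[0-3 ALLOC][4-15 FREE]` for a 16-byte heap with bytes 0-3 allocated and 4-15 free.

Answer: [0-41 FREE]

Derivation:
Op 1: a = malloc(9) -> a = 0; heap: [0-8 ALLOC][9-41 FREE]
Op 2: free(a) -> (freed a); heap: [0-41 FREE]
Op 3: b = malloc(14) -> b = 0; heap: [0-13 ALLOC][14-41 FREE]
Op 4: free(b) -> (freed b); heap: [0-41 FREE]
Op 5: c = malloc(12) -> c = 0; heap: [0-11 ALLOC][12-41 FREE]
Op 6: free(c) -> (freed c); heap: [0-41 FREE]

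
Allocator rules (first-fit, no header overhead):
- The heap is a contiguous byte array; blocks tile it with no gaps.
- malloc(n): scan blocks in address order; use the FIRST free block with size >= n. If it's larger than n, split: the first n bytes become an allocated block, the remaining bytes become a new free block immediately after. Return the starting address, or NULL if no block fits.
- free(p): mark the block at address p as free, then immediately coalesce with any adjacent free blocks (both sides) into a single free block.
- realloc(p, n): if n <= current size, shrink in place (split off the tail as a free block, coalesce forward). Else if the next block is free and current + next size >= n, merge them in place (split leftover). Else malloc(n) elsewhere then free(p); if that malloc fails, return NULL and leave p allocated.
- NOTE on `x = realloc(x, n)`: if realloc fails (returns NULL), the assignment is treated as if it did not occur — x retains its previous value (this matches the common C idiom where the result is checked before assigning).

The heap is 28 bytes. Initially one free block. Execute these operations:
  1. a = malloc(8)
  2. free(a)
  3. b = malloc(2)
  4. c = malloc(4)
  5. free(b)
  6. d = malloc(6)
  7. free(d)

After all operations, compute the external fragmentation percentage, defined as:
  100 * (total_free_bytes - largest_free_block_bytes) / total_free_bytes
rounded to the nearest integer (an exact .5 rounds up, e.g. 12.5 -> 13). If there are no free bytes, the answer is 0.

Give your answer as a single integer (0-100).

Answer: 8

Derivation:
Op 1: a = malloc(8) -> a = 0; heap: [0-7 ALLOC][8-27 FREE]
Op 2: free(a) -> (freed a); heap: [0-27 FREE]
Op 3: b = malloc(2) -> b = 0; heap: [0-1 ALLOC][2-27 FREE]
Op 4: c = malloc(4) -> c = 2; heap: [0-1 ALLOC][2-5 ALLOC][6-27 FREE]
Op 5: free(b) -> (freed b); heap: [0-1 FREE][2-5 ALLOC][6-27 FREE]
Op 6: d = malloc(6) -> d = 6; heap: [0-1 FREE][2-5 ALLOC][6-11 ALLOC][12-27 FREE]
Op 7: free(d) -> (freed d); heap: [0-1 FREE][2-5 ALLOC][6-27 FREE]
Free blocks: [2 22] total_free=24 largest=22 -> 100*(24-22)/24 = 200/24 ≈ 8.333 -> rounds to 8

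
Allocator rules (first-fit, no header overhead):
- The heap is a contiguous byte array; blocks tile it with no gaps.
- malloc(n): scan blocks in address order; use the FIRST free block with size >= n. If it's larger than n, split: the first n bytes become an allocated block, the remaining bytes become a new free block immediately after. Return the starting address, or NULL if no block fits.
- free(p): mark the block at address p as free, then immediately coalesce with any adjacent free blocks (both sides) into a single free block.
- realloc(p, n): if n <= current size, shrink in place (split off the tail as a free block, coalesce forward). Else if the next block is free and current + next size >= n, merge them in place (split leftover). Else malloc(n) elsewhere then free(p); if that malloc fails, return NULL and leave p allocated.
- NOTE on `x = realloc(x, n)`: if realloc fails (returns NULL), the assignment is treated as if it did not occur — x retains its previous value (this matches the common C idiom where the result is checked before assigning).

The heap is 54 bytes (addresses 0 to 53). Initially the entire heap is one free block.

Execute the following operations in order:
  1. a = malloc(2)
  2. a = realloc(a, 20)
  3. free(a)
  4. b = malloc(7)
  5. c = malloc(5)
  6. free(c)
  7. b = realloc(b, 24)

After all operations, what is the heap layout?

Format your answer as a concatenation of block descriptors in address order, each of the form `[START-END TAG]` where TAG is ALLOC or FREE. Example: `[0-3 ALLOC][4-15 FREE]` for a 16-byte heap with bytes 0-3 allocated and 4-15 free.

Op 1: a = malloc(2) -> a = 0; heap: [0-1 ALLOC][2-53 FREE]
Op 2: a = realloc(a, 20) -> a = 0; heap: [0-19 ALLOC][20-53 FREE]
Op 3: free(a) -> (freed a); heap: [0-53 FREE]
Op 4: b = malloc(7) -> b = 0; heap: [0-6 ALLOC][7-53 FREE]
Op 5: c = malloc(5) -> c = 7; heap: [0-6 ALLOC][7-11 ALLOC][12-53 FREE]
Op 6: free(c) -> (freed c); heap: [0-6 ALLOC][7-53 FREE]
Op 7: b = realloc(b, 24) -> b = 0; heap: [0-23 ALLOC][24-53 FREE]

Answer: [0-23 ALLOC][24-53 FREE]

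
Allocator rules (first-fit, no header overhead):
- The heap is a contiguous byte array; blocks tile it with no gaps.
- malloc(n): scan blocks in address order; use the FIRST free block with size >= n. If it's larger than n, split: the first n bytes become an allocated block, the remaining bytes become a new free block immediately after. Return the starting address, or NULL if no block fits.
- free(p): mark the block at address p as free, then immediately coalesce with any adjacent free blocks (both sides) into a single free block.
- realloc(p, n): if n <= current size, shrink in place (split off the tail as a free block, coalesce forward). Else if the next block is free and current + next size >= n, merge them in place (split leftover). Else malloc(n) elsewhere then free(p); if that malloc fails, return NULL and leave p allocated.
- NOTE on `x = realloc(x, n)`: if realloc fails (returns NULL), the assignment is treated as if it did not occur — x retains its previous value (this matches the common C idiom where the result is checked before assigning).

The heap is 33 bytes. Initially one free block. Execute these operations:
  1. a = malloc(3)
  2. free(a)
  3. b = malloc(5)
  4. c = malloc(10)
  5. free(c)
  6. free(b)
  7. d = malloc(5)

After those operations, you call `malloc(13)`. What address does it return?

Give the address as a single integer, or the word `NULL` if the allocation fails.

Op 1: a = malloc(3) -> a = 0; heap: [0-2 ALLOC][3-32 FREE]
Op 2: free(a) -> (freed a); heap: [0-32 FREE]
Op 3: b = malloc(5) -> b = 0; heap: [0-4 ALLOC][5-32 FREE]
Op 4: c = malloc(10) -> c = 5; heap: [0-4 ALLOC][5-14 ALLOC][15-32 FREE]
Op 5: free(c) -> (freed c); heap: [0-4 ALLOC][5-32 FREE]
Op 6: free(b) -> (freed b); heap: [0-32 FREE]
Op 7: d = malloc(5) -> d = 0; heap: [0-4 ALLOC][5-32 FREE]
malloc(13): first-fit scan over [0-4 ALLOC][5-32 FREE] -> 5

Answer: 5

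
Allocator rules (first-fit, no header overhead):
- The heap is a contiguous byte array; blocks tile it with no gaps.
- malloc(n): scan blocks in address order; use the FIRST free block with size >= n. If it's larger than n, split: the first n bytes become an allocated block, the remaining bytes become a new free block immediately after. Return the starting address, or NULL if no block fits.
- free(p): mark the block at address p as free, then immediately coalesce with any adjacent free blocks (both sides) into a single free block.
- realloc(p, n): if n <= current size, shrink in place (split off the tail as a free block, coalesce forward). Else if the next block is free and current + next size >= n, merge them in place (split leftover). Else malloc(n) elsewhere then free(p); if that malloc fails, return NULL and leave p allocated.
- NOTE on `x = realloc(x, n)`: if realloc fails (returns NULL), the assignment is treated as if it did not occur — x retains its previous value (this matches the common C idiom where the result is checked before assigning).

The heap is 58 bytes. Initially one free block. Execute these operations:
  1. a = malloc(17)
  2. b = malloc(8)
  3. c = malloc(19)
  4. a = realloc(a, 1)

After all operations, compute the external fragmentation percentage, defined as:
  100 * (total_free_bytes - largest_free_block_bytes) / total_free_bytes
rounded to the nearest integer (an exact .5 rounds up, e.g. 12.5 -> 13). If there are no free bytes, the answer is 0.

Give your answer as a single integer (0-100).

Op 1: a = malloc(17) -> a = 0; heap: [0-16 ALLOC][17-57 FREE]
Op 2: b = malloc(8) -> b = 17; heap: [0-16 ALLOC][17-24 ALLOC][25-57 FREE]
Op 3: c = malloc(19) -> c = 25; heap: [0-16 ALLOC][17-24 ALLOC][25-43 ALLOC][44-57 FREE]
Op 4: a = realloc(a, 1) -> a = 0; heap: [0-0 ALLOC][1-16 FREE][17-24 ALLOC][25-43 ALLOC][44-57 FREE]
Free blocks: [16 14] total_free=30 largest=16 -> 100*(30-16)/30 = 1400/30 ≈ 46.667 -> rounds to 47

Answer: 47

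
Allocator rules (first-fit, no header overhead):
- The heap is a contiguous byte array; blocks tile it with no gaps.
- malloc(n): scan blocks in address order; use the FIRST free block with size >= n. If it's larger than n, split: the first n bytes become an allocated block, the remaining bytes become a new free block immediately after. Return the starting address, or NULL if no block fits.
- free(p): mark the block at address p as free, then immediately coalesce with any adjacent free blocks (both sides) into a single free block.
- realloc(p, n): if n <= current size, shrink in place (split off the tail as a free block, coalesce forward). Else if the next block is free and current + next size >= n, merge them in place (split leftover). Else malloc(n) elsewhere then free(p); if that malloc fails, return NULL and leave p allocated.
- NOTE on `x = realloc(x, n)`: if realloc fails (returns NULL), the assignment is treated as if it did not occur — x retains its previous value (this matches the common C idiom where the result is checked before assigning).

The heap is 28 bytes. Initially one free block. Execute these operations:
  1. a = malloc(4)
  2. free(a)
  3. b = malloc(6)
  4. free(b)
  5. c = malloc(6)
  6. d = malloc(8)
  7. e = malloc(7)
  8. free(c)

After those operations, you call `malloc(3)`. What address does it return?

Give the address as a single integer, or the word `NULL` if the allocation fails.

Answer: 0

Derivation:
Op 1: a = malloc(4) -> a = 0; heap: [0-3 ALLOC][4-27 FREE]
Op 2: free(a) -> (freed a); heap: [0-27 FREE]
Op 3: b = malloc(6) -> b = 0; heap: [0-5 ALLOC][6-27 FREE]
Op 4: free(b) -> (freed b); heap: [0-27 FREE]
Op 5: c = malloc(6) -> c = 0; heap: [0-5 ALLOC][6-27 FREE]
Op 6: d = malloc(8) -> d = 6; heap: [0-5 ALLOC][6-13 ALLOC][14-27 FREE]
Op 7: e = malloc(7) -> e = 14; heap: [0-5 ALLOC][6-13 ALLOC][14-20 ALLOC][21-27 FREE]
Op 8: free(c) -> (freed c); heap: [0-5 FREE][6-13 ALLOC][14-20 ALLOC][21-27 FREE]
malloc(3): first-fit scan over [0-5 FREE][6-13 ALLOC][14-20 ALLOC][21-27 FREE] -> 0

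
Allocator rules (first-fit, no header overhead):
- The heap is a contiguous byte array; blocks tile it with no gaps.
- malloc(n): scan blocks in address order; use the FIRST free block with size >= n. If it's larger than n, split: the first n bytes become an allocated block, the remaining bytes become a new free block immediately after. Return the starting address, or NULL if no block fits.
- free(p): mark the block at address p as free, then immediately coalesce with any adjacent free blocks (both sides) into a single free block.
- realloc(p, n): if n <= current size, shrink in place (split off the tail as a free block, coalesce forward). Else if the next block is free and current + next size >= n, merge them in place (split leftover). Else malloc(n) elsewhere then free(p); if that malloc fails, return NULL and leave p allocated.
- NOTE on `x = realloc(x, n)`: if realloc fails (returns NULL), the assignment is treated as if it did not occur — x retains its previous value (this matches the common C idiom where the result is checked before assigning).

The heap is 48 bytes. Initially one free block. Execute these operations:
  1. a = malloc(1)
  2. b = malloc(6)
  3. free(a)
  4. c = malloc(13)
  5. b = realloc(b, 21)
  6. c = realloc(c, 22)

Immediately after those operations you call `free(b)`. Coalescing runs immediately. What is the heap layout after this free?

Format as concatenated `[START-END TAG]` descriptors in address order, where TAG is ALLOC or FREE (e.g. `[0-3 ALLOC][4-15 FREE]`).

Op 1: a = malloc(1) -> a = 0; heap: [0-0 ALLOC][1-47 FREE]
Op 2: b = malloc(6) -> b = 1; heap: [0-0 ALLOC][1-6 ALLOC][7-47 FREE]
Op 3: free(a) -> (freed a); heap: [0-0 FREE][1-6 ALLOC][7-47 FREE]
Op 4: c = malloc(13) -> c = 7; heap: [0-0 FREE][1-6 ALLOC][7-19 ALLOC][20-47 FREE]
Op 5: b = realloc(b, 21) -> b = 20; heap: [0-6 FREE][7-19 ALLOC][20-40 ALLOC][41-47 FREE]
Op 6: c = realloc(c, 22) -> NULL (c unchanged); heap: [0-6 FREE][7-19 ALLOC][20-40 ALLOC][41-47 FREE]
free(b): b = 20 -> block [20-40 ALLOC]; mark free, coalesce with adjacent free neighbors -> [0-6 FREE][7-19 ALLOC][20-47 FREE]

Answer: [0-6 FREE][7-19 ALLOC][20-47 FREE]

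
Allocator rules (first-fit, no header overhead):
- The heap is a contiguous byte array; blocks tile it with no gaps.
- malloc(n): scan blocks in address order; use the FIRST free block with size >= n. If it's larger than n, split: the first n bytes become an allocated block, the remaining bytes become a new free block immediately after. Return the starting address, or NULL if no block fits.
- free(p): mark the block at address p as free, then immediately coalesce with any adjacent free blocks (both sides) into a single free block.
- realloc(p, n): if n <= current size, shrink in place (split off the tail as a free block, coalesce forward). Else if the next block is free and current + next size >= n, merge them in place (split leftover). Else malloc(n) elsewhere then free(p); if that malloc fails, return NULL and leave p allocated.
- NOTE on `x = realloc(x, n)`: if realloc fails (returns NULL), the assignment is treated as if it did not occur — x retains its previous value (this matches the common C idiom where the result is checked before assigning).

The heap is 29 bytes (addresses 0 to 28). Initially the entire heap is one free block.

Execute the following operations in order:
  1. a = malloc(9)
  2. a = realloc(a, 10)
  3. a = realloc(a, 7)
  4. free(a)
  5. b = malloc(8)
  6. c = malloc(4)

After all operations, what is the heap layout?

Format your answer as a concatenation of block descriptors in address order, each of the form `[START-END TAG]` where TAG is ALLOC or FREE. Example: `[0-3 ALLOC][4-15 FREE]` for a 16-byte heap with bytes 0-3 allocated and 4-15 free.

Answer: [0-7 ALLOC][8-11 ALLOC][12-28 FREE]

Derivation:
Op 1: a = malloc(9) -> a = 0; heap: [0-8 ALLOC][9-28 FREE]
Op 2: a = realloc(a, 10) -> a = 0; heap: [0-9 ALLOC][10-28 FREE]
Op 3: a = realloc(a, 7) -> a = 0; heap: [0-6 ALLOC][7-28 FREE]
Op 4: free(a) -> (freed a); heap: [0-28 FREE]
Op 5: b = malloc(8) -> b = 0; heap: [0-7 ALLOC][8-28 FREE]
Op 6: c = malloc(4) -> c = 8; heap: [0-7 ALLOC][8-11 ALLOC][12-28 FREE]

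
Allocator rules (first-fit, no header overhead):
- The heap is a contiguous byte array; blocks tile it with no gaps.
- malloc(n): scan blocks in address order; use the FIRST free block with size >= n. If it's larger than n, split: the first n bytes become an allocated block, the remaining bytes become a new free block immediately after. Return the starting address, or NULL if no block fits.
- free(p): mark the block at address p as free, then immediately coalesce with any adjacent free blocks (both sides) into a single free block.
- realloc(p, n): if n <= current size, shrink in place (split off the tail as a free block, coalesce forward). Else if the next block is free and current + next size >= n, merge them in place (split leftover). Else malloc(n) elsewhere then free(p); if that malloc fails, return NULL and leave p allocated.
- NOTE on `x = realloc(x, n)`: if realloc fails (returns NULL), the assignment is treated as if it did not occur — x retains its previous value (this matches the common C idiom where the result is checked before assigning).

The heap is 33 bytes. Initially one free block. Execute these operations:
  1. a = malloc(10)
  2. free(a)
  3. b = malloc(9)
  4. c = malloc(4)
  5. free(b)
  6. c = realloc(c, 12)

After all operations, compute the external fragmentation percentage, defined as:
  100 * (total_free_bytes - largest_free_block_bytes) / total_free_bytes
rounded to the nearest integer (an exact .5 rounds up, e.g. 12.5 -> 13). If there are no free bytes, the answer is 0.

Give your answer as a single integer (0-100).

Op 1: a = malloc(10) -> a = 0; heap: [0-9 ALLOC][10-32 FREE]
Op 2: free(a) -> (freed a); heap: [0-32 FREE]
Op 3: b = malloc(9) -> b = 0; heap: [0-8 ALLOC][9-32 FREE]
Op 4: c = malloc(4) -> c = 9; heap: [0-8 ALLOC][9-12 ALLOC][13-32 FREE]
Op 5: free(b) -> (freed b); heap: [0-8 FREE][9-12 ALLOC][13-32 FREE]
Op 6: c = realloc(c, 12) -> c = 9; heap: [0-8 FREE][9-20 ALLOC][21-32 FREE]
Free blocks: [9 12] total_free=21 largest=12 -> 100*(21-12)/21 = 900/21 ≈ 42.857 -> rounds to 43

Answer: 43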